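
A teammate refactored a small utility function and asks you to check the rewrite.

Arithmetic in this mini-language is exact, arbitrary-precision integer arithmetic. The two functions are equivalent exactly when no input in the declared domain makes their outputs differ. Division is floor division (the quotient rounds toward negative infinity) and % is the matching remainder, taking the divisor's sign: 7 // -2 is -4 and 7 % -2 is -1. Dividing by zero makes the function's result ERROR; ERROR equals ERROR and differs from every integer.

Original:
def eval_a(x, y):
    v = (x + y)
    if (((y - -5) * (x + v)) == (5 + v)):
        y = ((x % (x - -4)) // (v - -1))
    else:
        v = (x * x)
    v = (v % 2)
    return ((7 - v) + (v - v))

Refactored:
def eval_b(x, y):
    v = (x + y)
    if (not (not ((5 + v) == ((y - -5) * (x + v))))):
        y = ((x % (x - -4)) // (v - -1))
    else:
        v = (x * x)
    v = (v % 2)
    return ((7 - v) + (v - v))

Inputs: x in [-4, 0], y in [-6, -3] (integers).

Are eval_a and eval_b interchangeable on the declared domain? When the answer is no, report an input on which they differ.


Reading the diff, among the changes: boolean connective usage differs.
Spot check at x=-4, y=-5 — eval_a: v = -9; (((y - -5) * (x + v)) == (5 + v)) -> false; v = 16; v = 0; return 7. eval_b: v = -9; (not (not ((5 + v) == ((y - -5) * (x + v))))) -> false; v = 16; v = 0; return 7. Both give 7.
Across all 20 domain points the two functions coincide.
verdict: equivalent


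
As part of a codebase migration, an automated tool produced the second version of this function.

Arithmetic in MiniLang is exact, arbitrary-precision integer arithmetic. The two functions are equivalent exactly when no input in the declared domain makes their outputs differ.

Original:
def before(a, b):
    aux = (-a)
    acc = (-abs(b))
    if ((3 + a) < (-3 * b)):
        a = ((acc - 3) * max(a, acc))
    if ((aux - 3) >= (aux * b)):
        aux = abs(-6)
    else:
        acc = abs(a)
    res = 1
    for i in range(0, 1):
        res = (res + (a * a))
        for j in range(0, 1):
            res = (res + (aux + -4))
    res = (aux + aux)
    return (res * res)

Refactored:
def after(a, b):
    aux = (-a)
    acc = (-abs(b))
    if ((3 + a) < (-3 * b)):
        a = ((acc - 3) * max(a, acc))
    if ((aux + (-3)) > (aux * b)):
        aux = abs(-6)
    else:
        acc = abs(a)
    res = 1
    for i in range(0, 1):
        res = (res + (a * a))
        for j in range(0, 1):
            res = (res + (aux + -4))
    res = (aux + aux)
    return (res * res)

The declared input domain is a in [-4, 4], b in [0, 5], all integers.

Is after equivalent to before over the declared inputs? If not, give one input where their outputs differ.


Consider the input a=-3, b=0.
before: aux becomes 3; next acc becomes 0; next ((3 + a) < (-3 * b)) evaluates to false; next ((aux - 3) >= (aux * b)) evaluates to true; next aux becomes 6; next res becomes 1; next at i=0:; next res becomes 10; next at j=0:; next res becomes 12; next res becomes 12; next final value 144
after: aux becomes 3; next acc becomes 0; next ((3 + a) < (-3 * b)) evaluates to false; next ((aux + (-3)) > (aux * b)) evaluates to false; next acc becomes 3; next res becomes 1; next at i=0:; next res becomes 10; next at j=0:; next res becomes 9; next res becomes 6; next final value 36
144 and 36 differ, so these are not the same function on this domain.
verdict: not equivalent; witness: a=-3, b=0


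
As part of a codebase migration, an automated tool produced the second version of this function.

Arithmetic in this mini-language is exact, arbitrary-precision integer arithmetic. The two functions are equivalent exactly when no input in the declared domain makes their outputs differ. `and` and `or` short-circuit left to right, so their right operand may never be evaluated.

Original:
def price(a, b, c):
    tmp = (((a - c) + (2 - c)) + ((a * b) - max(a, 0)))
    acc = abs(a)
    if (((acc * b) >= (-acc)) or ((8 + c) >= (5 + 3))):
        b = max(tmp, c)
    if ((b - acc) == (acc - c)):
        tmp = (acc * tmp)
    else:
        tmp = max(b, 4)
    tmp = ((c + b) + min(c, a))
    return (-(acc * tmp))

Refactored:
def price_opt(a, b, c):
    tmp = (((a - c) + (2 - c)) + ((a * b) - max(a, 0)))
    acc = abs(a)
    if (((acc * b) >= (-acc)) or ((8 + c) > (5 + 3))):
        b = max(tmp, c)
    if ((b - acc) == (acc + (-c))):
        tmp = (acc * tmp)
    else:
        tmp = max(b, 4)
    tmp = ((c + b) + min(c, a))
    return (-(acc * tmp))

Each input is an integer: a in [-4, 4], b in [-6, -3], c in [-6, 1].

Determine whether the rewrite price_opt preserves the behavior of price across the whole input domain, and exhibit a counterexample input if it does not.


Not equivalent: a=-4, b=-6, c=0 separates them (-72 vs 40).
price: tmp becomes 22; next acc becomes 4; next (((acc * b) >= (-acc)) or ((8 + c) >= (5 + 3))) evaluates to true; next b becomes 22; next ((b - acc) == (acc - c)) evaluates to false; next tmp becomes 22; next tmp becomes 18; next final value -72
price_opt: tmp becomes 22; next acc becomes 4; next (((acc * b) >= (-acc)) or ((8 + c) > (5 + 3))) evaluates to false; next ((b - acc) == (acc + (-c))) evaluates to false; next tmp becomes 4; next tmp becomes -10; next final value 40
verdict: not equivalent; witness: a=-4, b=-6, c=0


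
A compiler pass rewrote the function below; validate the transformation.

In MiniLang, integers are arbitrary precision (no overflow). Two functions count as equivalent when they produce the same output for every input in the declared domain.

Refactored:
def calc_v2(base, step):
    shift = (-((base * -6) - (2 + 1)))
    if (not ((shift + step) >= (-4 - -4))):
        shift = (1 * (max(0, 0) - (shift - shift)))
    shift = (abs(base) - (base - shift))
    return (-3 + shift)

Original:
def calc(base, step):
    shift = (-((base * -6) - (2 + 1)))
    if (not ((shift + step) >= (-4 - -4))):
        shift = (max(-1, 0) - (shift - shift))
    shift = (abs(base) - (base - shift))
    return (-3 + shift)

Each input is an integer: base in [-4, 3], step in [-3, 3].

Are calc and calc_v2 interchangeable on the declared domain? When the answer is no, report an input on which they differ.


Although `-1` became `0`, no input in the stated domain can expose it.
Spot check at base=-4, step=0 — calc: shift=-21, then (not ((shift + step) >= (-4 - -4))) is true, then shift=0, then shift=8, then returns 5. calc_v2: shift=-21, then (not ((shift + step) >= (-4 - -4))) is true, then shift=0, then shift=8, then returns 5. Both give 5.
An exhaustive pass over the 56 declared inputs shows identical outputs.
verdict: equivalent


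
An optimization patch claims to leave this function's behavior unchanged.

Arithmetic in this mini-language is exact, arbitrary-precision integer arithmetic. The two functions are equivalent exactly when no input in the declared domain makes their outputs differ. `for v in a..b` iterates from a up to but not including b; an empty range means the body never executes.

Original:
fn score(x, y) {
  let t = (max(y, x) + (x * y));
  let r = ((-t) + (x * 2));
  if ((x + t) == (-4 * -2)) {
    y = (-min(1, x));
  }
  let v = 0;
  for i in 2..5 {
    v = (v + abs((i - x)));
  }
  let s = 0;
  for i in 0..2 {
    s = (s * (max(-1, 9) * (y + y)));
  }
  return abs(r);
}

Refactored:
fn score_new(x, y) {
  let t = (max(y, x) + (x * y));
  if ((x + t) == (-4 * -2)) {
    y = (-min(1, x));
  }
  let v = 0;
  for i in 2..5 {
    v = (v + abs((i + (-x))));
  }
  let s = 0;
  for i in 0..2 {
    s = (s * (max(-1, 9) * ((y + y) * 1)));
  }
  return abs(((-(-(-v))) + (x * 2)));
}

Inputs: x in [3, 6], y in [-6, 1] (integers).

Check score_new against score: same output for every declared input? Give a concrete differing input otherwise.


Evaluate both at x=3, y=-6.
score: t := -15 | r := 21 | ((x + t) == (-4 * -2)): false | v := 0 | iter i=2: | v := 1 | iter i=3: | v := 1 | iter i=4: | v := 2 | s := 0 | iter i=0: | s := 0 | iter i=1: | s := 0 | result 21
score_new: t := -15 | ((x + t) == (-4 * -2)): false | v := 0 | iter i=2: | v := 1 | iter i=3: | v := 1 | iter i=4: | v := 2 | s := 0 | iter i=0: | s := 0 | iter i=1: | s := 0 | result 4
21 and 4 differ, so these are not the same function on this domain.
verdict: not equivalent; witness: x=3, y=-6


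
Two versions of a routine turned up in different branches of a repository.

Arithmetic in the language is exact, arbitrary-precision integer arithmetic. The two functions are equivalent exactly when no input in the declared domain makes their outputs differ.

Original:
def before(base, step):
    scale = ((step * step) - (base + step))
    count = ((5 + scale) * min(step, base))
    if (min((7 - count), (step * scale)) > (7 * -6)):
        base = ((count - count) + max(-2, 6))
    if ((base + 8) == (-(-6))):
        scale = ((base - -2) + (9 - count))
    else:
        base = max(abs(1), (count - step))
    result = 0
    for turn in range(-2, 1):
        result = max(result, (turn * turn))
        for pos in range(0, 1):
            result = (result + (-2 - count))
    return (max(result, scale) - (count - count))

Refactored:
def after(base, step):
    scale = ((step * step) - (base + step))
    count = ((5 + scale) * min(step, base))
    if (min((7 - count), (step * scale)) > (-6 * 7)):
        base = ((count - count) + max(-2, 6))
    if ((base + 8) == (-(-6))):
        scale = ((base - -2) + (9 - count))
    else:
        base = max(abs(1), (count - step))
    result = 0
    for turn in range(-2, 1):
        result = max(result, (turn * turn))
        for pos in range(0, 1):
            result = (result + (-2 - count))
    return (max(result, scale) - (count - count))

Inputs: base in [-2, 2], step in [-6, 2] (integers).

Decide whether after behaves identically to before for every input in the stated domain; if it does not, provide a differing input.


Changes here: same computation, different form; the full 45-point sweep finds no disagreement.
verdict: equivalent


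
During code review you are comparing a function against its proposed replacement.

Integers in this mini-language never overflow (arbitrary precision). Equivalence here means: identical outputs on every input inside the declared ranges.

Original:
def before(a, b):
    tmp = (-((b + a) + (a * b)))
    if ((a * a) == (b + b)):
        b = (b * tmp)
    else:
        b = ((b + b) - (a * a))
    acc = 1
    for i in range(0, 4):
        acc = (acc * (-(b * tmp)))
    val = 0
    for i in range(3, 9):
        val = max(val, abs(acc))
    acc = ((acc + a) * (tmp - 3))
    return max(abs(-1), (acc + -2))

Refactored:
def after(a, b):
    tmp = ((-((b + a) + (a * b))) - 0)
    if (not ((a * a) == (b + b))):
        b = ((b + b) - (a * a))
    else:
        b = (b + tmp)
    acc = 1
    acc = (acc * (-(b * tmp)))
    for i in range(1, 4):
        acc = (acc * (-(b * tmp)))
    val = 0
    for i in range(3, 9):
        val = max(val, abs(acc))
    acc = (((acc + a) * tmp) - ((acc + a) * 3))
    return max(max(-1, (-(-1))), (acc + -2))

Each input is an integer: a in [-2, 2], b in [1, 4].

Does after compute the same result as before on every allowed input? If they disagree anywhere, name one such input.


a=-2, b=2 yields 1048572 from before but 331772 from after.
verdict: not equivalent; witness: a=-2, b=2


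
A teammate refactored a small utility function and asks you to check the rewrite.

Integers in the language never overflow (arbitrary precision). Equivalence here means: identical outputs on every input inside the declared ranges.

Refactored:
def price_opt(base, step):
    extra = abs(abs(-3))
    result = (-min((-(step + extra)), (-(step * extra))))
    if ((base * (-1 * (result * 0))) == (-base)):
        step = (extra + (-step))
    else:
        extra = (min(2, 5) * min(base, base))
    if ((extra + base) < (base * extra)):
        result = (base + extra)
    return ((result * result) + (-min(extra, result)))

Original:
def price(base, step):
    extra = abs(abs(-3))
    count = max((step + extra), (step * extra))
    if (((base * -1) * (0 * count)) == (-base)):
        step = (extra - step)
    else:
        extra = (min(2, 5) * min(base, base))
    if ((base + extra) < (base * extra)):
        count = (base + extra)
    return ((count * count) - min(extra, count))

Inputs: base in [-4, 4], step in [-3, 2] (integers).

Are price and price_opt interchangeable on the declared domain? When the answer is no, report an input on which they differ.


Reading the diff, among the changes: arithmetic usage differs, min/max/abs usage differs, local variable names differ.
One worked example (base=1, step=2) — price: extra becomes 3; next count becomes 6; next (((base * -1) * (0 * count)) == (-base)) evaluates to false; next extra becomes 2; next ((base + extra) < (base * extra)) evaluates to false; next final value 34; price_opt: extra becomes 3; next result becomes 6; next ((base * (-1 * (result * 0))) == (-base)) evaluates to false; next extra becomes 2; next ((extra + base) < (base * extra)) evaluates to false; next final value 34; agreement on 34.
Sweeping the whole domain (54 inputs) finds no disagreement.
verdict: equivalent


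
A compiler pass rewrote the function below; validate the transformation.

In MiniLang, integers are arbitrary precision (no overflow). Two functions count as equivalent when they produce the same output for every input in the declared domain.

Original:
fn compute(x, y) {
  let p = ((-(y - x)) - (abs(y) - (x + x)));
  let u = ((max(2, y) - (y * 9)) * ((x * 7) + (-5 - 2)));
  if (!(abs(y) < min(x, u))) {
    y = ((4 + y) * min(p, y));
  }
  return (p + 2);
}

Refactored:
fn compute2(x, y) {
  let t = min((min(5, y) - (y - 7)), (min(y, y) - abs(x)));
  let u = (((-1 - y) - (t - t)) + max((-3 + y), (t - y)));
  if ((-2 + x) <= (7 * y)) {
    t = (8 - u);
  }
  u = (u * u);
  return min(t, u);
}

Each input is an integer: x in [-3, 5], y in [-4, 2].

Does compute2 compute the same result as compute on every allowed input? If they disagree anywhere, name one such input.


Run the pair on x=-3, y=-3.
compute: p := -9 | u := -812 | (!(abs(y) < min(x, u))): true | y := -9 | result -7
compute2: t := -6 | u := -1 | ((-2 + x) <= (7 * y)): false | u := 1 | result -6
-7 against -6: the behavior changed.
verdict: not equivalent; witness: x=-3, y=-3


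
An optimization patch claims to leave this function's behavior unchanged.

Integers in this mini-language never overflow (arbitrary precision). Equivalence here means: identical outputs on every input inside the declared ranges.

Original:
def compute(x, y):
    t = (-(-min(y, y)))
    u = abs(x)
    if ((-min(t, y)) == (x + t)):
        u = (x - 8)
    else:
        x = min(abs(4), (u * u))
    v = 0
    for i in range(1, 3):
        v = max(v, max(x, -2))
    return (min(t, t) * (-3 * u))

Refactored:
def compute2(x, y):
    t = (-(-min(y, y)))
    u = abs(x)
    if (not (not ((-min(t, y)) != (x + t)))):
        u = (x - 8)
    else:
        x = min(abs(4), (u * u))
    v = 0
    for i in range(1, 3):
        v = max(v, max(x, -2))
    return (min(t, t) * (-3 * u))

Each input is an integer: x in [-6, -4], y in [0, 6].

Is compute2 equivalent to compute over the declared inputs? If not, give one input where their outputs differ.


Take x=-6, y=1.
compute: t = 1; u = 6; ((-min(t, y)) == (x + t)) -> false; x = 4; v = 0; [i=1]; v = 4; [i=2]; v = 4; return -18
compute2: t = 1; u = 6; (not (not ((-min(t, y)) != (x + t)))) -> true; u = -14; v = 0; [i=1]; v = 0; [i=2]; v = 0; return 42
-18 vs 42 — the two versions disagree here.
verdict: not equivalent; witness: x=-6, y=1


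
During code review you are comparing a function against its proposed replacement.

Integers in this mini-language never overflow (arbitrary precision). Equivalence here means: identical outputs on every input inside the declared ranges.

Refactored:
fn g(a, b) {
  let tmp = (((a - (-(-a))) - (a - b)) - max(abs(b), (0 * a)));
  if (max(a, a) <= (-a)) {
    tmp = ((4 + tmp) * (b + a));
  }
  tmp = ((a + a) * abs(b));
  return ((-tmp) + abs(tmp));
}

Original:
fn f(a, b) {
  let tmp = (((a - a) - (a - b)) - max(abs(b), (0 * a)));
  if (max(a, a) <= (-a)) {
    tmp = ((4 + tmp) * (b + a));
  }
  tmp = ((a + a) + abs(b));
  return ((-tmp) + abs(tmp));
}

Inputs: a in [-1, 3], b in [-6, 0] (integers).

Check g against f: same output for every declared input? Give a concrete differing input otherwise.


Take a=-1, b=-6.
f: tmp = -11; (max(a, a) <= (-a)) -> true; tmp = 49; tmp = 4; return 0
g: tmp = -11; (max(a, a) <= (-a)) -> true; tmp = 49; tmp = -12; return 24
0 and 24 differ, so these are not the same function on this domain.
verdict: not equivalent; witness: a=-1, b=-6


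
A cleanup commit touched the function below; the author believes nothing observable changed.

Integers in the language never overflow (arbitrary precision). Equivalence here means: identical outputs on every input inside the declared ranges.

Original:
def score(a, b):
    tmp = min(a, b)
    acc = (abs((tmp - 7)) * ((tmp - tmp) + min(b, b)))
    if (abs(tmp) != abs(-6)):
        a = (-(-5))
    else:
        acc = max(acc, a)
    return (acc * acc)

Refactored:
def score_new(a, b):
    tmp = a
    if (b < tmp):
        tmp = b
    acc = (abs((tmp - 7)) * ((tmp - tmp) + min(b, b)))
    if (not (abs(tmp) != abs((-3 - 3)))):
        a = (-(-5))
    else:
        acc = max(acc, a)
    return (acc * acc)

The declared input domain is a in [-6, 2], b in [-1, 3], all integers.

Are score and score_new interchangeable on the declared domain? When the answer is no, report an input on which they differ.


Not equivalent: a=-6, b=-1 separates them (36 vs 169).
score: tmp := -6 | acc := -13 | (abs(tmp) != abs(-6)): false | acc := -6 | result 36
score_new: tmp := -6 | (b < tmp): false | acc := -13 | (not (abs(tmp) != abs((-3 - 3)))): true | a := 5 | result 169
verdict: not equivalent; witness: a=-6, b=-1


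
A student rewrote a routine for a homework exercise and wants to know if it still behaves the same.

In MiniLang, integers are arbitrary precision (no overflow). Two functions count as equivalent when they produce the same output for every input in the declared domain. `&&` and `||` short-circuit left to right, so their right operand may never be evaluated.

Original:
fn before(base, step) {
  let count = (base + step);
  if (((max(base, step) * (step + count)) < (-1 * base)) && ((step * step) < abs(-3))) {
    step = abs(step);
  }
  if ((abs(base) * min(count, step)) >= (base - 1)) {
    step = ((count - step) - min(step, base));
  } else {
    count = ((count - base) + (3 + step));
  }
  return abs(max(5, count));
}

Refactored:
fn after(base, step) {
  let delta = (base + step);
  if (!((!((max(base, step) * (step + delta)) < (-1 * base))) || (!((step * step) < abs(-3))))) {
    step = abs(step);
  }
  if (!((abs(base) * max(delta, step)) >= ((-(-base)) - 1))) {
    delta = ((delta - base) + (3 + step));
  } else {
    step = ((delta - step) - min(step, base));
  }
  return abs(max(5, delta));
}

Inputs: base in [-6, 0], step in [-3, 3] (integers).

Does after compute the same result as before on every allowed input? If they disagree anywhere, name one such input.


The rewrite breaks on base=-6, step=2, where the results are 7 and 5.
before: count=-4, then (((max(base, step) * (step + count)) < (-1 * base)) && ((step * step) < abs(-3))) is false, then ((abs(base) * min(count, step)) >= (base - 1)) is false, then count=7, then returns 7
after: delta=-4, then (!((!((max(base, step) * (step + delta)) < (-1 * base))) || (!((step * step) < abs(-3))))) is false, then (!((abs(base) * max(delta, step)) >= ((-(-base)) - 1))) is false, then step=0, then returns 5
verdict: not equivalent; witness: base=-6, step=2


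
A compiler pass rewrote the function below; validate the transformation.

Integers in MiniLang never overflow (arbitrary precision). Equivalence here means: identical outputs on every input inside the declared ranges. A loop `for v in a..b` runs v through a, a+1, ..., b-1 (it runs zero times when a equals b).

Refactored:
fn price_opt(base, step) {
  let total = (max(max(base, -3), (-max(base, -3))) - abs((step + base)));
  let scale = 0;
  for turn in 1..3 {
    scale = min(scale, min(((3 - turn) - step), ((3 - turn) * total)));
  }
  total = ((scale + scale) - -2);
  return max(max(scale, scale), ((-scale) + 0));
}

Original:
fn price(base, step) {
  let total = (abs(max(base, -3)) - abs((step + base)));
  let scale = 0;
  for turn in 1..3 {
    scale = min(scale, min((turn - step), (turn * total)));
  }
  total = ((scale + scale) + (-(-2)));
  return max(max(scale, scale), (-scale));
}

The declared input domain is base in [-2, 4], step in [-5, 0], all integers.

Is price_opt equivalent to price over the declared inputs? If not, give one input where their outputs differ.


Changes here: min/max/abs usage differs; also arithmetic usage differs; also constant usage differs; the full 42-point sweep finds no disagreement.
verdict: equivalent


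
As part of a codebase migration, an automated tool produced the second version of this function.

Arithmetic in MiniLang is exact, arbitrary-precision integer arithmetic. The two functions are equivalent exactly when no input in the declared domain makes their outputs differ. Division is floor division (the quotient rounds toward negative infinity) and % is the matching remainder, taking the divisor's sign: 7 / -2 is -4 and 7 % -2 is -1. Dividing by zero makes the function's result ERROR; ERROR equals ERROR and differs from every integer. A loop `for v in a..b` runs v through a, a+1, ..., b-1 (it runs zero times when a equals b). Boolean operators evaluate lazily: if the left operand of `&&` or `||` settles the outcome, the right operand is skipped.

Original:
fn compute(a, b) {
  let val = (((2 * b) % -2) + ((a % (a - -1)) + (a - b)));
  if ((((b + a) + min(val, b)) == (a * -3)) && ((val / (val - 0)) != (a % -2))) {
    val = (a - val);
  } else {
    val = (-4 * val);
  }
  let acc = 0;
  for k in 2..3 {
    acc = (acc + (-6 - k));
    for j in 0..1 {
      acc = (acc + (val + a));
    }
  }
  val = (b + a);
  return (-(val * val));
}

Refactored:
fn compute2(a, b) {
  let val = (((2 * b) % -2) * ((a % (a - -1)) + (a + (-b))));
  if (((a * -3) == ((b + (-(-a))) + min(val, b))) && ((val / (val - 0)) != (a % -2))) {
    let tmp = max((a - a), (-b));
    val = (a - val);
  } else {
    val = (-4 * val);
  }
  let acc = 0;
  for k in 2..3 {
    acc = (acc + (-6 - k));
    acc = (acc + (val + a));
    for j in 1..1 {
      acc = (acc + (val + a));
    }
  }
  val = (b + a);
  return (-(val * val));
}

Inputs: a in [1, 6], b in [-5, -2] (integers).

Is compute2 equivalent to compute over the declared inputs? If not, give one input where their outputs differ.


a=1, b=-2 yields -1 from compute but ERROR from compute2.
verdict: not equivalent; witness: a=1, b=-2


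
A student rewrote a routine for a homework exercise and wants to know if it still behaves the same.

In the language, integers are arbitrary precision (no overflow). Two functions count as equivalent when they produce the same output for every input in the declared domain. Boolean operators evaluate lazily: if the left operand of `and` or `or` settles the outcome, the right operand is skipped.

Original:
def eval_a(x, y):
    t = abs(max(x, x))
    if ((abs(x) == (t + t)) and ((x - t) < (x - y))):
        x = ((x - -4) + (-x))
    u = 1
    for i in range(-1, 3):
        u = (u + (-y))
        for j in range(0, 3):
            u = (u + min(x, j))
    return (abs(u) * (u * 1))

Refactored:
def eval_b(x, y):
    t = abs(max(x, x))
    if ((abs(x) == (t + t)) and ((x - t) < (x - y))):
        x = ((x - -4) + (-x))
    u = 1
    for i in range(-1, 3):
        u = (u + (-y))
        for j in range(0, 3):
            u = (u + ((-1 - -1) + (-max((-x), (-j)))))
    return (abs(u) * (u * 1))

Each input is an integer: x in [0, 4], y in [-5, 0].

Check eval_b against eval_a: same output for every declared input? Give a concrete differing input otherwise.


This is a faithful refactor — min/max/abs usage differs, plus constant usage differs, plus arithmetic usage differs, but the computed results match everywhere.
One worked example (x=2, y=-3) — eval_a: t := 2 | ((abs(x) == (t + t)) and ((x - t) < (x - y))): false | u := 1 | iter i=-1: | u := 4 | iter j=0: | u := 4 | iter j=1: | u := 5 | iter j=2: | u := 7 | iter i=0: | u := 10 | iter j=0: | u := 10 | iter j=1: | u := 11 | iter j=2: | u := 13 | iter i=1: | u := 16 | iter j=0: | u := 16 | iter j=1: | u := 17 | iter j=2: | u := 19 | iter i=2: | u := 22 | iter j=0: | u := 22 | iter j=1: | u := 23 | iter j=2: | u := 25 | result 625; eval_b: t := 2 | ((abs(x) == (t + t)) and ((x - t) < (x - y))): false | u := 1 | iter i=-1: | u := 4 | iter j=0: | u := 4 | iter j=1: | u := 5 | iter j=2: | u := 7 | iter i=0: | u := 10 | iter j=0: | u := 10 | iter j=1: | u := 11 | iter j=2: | u := 13 | iter i=1: | u := 16 | iter j=0: | u := 16 | iter j=1: | u := 17 | iter j=2: | u := 19 | iter i=2: | u := 22 | iter j=0: | u := 22 | iter j=1: | u := 23 | iter j=2: | u := 25 | result 625; agreement on 625.
Sweeping the whole domain (30 inputs) finds no disagreement.
verdict: equivalent


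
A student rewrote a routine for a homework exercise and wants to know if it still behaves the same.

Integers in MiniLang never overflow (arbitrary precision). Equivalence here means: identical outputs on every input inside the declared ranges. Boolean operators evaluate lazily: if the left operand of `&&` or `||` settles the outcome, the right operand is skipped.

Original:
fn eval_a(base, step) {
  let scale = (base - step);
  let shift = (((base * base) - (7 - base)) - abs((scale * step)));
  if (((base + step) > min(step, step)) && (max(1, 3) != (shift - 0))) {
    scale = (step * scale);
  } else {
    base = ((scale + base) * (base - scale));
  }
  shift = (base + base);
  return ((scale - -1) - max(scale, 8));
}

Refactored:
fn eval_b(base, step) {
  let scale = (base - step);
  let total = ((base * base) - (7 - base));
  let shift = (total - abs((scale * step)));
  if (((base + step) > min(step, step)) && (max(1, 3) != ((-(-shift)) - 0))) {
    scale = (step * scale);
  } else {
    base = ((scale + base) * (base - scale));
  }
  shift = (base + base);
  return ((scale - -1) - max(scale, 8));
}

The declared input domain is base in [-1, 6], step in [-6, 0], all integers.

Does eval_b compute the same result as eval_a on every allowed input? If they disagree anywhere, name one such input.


Comparing the listings, the differences include: statement counts differ; local variable names differ.
Tracing base=4, step=-1: eval_a: scale := 5 | shift := 8 | (((base + step) > min(step, step)) && (max(1, 3) != (shift - 0))): true | scale := -5 | shift := 8 | result -12 | eval_b: scale := 5 | total := 13 | shift := 8 | (((base + step) > min(step, step)) && (max(1, 3) != ((-(-shift)) - 0))): true | scale := -5 | shift := 8 | result -12 — matching result -12.
Checked all 56 inputs in the declared domain: the outputs agree on every one.
verdict: equivalent


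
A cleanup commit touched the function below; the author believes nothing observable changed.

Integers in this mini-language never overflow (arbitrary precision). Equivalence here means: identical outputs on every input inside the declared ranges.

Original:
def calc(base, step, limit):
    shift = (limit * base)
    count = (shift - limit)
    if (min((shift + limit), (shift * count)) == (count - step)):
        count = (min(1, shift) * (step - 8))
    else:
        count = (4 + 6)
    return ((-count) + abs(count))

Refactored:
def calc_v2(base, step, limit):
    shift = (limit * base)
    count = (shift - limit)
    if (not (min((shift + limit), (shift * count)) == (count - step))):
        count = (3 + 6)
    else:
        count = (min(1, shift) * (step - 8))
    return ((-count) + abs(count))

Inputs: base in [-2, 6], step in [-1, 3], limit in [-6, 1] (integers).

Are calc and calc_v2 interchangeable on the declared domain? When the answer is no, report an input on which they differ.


Equivalent. Although `4` became `3`, no input in the stated domain can expose it.
An exhaustive pass over the 360 declared inputs shows identical outputs.
Spot check at base=1, step=3, limit=0 — calc: shift = 0; count = 0; (min((shift + limit), (shift * count)) == (count - step)) -> false; count = 10; return 0. calc_v2: shift = 0; count = 0; (not (min((shift + limit), (shift * count)) == (count - step))) -> true; count = 9; return 0. Both give 0.
verdict: equivalent


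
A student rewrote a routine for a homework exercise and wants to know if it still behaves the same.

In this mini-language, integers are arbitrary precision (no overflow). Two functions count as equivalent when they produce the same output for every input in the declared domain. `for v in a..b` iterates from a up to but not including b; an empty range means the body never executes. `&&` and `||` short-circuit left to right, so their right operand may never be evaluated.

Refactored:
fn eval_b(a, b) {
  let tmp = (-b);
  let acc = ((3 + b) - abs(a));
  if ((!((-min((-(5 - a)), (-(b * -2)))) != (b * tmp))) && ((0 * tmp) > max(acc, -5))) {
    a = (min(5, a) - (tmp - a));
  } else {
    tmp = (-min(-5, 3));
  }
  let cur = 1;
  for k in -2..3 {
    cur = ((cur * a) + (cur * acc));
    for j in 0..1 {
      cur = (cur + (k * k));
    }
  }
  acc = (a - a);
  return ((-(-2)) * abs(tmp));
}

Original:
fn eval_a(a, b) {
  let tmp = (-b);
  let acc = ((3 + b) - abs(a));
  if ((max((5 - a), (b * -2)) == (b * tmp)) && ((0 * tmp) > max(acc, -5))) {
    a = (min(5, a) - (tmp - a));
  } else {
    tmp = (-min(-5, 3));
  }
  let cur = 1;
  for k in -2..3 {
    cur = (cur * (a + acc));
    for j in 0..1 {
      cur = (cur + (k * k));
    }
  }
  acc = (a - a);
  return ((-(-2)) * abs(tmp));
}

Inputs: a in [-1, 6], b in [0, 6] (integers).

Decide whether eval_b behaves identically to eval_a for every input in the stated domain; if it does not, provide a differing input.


The two versions differ — the changes include boolean connective usage differs; arithmetic usage differs; min/max/abs usage differs; comparison usage differs.
Spot check at a=6, b=6 — eval_a: tmp = -6; acc = 3; ((max((5 - a), (b * -2)) == (b * tmp)) && ((0 * tmp) > max(acc, -5))) -> false; tmp = 5; cur = 1; [k=-2]; cur = 9; [j=0]; cur = 13; [k=-1]; cur = 117; [j=0]; cur = 118; [k=0]; cur = 1062; [j=0]; cur = 1062; [k=1]; cur = 9558; [j=0]; cur = 9559; [k=2]; cur = 86031; [j=0]; cur = 86035; acc = 0; return 10. eval_b: tmp = -6; acc = 3; ((!((-min((-(5 - a)), (-(b * -2)))) != (b * tmp))) && ((0 * tmp) > max(acc, -5))) -> false; tmp = 5; cur = 1; [k=-2]; cur = 9; [j=0]; cur = 13; [k=-1]; cur = 117; [j=0]; cur = 118; [k=0]; cur = 1062; [j=0]; cur = 1062; [k=1]; cur = 9558; [j=0]; cur = 9559; [k=2]; cur = 86031; [j=0]; cur = 86035; acc = 0; return 10. Both give 10.
Checked all 56 inputs in the declared domain: the outputs agree on every one.
verdict: equivalent


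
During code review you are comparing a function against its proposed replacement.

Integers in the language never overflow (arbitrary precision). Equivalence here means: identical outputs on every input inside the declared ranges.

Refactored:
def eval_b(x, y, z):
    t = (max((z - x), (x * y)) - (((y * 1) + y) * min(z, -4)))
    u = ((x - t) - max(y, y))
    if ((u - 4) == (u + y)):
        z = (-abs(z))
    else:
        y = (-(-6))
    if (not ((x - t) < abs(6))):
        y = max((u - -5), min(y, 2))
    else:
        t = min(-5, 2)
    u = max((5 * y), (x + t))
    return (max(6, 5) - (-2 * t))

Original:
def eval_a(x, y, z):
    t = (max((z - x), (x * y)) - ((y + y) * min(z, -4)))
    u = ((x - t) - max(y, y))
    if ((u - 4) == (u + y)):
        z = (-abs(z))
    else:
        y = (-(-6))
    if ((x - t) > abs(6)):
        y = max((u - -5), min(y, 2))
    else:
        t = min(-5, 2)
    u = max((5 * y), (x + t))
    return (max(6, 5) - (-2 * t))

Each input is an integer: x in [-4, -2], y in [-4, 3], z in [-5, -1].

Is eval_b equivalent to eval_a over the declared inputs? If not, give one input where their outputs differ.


Try x=-2, y=-1, z=-5.
eval_a: t = -8; u = 7; ((u - 4) == (u + y)) -> false; y = 6; ((x - t) > abs(6)) -> false; t = -5; u = 30; return -4
eval_b: t = -8; u = 7; ((u - 4) == (u + y)) -> false; y = 6; (not ((x - t) < abs(6))) -> true; y = 12; u = 60; return -10
-4 vs -10 — the two versions disagree here.
verdict: not equivalent; witness: x=-2, y=-1, z=-5


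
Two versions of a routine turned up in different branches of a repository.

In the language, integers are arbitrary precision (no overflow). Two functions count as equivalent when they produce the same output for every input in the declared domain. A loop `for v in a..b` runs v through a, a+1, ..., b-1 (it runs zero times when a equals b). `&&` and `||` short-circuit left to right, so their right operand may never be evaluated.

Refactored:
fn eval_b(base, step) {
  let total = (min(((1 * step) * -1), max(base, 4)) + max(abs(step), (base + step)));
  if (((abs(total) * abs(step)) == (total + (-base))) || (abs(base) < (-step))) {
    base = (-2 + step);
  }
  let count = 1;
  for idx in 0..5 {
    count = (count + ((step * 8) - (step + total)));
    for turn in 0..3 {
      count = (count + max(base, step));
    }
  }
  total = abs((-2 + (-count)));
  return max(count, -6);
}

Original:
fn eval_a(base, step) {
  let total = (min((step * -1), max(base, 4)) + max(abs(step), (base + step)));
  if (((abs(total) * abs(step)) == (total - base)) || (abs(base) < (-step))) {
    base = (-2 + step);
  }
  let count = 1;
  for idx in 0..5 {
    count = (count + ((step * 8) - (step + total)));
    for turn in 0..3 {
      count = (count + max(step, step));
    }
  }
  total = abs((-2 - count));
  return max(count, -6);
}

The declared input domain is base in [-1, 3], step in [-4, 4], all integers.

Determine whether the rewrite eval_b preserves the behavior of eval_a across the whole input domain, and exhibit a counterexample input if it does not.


Try base=2, step=1.
eval_a: total becomes 2; next (((abs(total) * abs(step)) == (total - base)) || (abs(base) < (-step))) evaluates to false; next count becomes 1; next at idx=0:; next count becomes 6; next at turn=0:; next count becomes 7; next at turn=1:; next count becomes 8; next at turn=2:; next count becomes 9; next at idx=1:; next count becomes 14; next at turn=0:; next count becomes 15; next at turn=1:; next count becomes 16; next at turn=2:; next count becomes 17; next at idx=2:; next count becomes 22; next at turn=0:; next count becomes 23; next at turn=1:; next count becomes 24; next at turn=2:; next count becomes 25; next at idx=3:; next count becomes 30; next at turn=0:; next count becomes 31; next at turn=1:; next count becomes 32; next at turn=2:; next count becomes 33; next at idx=4:; next count becomes 38; next at turn=0:; next count becomes 39; next at turn=1:; next count becomes 40; next at turn=2:; next count becomes 41; next total becomes 43; next final value 41
eval_b: total becomes 2; next (((abs(total) * abs(step)) == (total + (-base))) || (abs(base) < (-step))) evaluates to false; next count becomes 1; next at idx=0:; next count becomes 6; next at turn=0:; next count becomes 8; next at turn=1:; next count becomes 10; next at turn=2:; next count becomes 12; next at idx=1:; next count becomes 17; next at turn=0:; next count becomes 19; next at turn=1:; next count becomes 21; next at turn=2:; next count becomes 23; next at idx=2:; next count becomes 28; next at turn=0:; next count becomes 30; next at turn=1:; next count becomes 32; next at turn=2:; next count becomes 34; next at idx=3:; next count becomes 39; next at turn=0:; next count becomes 41; next at turn=1:; next count becomes 43; next at turn=2:; next count becomes 45; next at idx=4:; next count becomes 50; next at turn=0:; next count becomes 52; next at turn=1:; next count becomes 54; next at turn=2:; next count becomes 56; next total becomes 58; next final value 56
41 != 56, so the rewrite changes behavior.
verdict: not equivalent; witness: base=2, step=1


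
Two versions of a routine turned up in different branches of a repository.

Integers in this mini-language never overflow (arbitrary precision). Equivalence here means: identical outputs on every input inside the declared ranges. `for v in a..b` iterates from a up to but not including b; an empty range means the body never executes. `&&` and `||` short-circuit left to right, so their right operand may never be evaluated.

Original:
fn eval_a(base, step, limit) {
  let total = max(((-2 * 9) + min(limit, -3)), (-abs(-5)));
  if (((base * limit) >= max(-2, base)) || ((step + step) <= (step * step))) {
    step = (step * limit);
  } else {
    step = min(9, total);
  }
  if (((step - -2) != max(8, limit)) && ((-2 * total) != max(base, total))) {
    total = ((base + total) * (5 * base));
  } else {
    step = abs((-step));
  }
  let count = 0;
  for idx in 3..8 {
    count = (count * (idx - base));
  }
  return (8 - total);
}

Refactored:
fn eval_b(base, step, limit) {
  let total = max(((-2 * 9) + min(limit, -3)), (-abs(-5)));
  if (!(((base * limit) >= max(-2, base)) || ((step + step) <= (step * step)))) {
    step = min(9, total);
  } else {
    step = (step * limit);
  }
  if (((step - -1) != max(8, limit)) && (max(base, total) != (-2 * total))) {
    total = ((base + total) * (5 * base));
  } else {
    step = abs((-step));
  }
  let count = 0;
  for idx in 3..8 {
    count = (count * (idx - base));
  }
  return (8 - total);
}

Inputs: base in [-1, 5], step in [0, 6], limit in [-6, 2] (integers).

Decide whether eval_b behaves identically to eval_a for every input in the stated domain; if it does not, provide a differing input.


These are not equivalent — on base=-1, step=3, limit=2 the outputs split (13 vs -22).
eval_a: total = -5; (((base * limit) >= max(-2, base)) || ((step + step) <= (step * step))) -> true; step = 6; (((step - -2) != max(8, limit)) && ((-2 * total) != max(base, total))) -> false; step = 6; count = 0; [idx=3]; count = 0; [idx=4]; count = 0; [idx=5]; count = 0; [idx=6]; count = 0; [idx=7]; count = 0; return 13
eval_b: total = -5; (!(((base * limit) >= max(-2, base)) || ((step + step) <= (step * step)))) -> false; step = 6; (((step - -1) != max(8, limit)) && (max(base, total) != (-2 * total))) -> true; total = 30; count = 0; [idx=3]; count = 0; [idx=4]; count = 0; [idx=5]; count = 0; [idx=6]; count = 0; [idx=7]; count = 0; return -22
verdict: not equivalent; witness: base=-1, step=3, limit=2


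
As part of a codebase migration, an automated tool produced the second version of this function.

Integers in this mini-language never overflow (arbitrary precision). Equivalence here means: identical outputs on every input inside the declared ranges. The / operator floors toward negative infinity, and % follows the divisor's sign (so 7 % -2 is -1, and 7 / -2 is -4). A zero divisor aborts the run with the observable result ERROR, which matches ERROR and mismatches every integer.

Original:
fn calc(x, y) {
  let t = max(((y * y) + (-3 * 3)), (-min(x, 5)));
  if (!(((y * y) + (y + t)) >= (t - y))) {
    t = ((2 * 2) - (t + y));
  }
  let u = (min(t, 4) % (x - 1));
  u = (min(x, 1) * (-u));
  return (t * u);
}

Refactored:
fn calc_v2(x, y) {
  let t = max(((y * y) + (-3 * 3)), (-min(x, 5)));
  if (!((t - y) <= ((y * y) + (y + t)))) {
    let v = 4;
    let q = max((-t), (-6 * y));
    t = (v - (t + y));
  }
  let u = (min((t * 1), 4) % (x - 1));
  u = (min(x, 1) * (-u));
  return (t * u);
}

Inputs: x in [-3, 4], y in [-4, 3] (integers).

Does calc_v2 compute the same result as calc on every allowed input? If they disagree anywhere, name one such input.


The two are interchangeable: statement counts differ, local variable names differ, min/max/abs usage differs, constant usage differs, comparison usage differs, arithmetic usage differs, and every declared input agrees.
Spot check at x=-2, y=-4 — calc: t := 7 | (!(((y * y) + (y + t)) >= (t - y))): false | u := -2 | u := -4 | result -28. calc_v2: t := 7 | (!((t - y) <= ((y * y) + (y + t)))): false | u := -2 | u := -4 | result -28. Both give -28.
Sweeping the whole domain (64 inputs) finds no disagreement.
verdict: equivalent


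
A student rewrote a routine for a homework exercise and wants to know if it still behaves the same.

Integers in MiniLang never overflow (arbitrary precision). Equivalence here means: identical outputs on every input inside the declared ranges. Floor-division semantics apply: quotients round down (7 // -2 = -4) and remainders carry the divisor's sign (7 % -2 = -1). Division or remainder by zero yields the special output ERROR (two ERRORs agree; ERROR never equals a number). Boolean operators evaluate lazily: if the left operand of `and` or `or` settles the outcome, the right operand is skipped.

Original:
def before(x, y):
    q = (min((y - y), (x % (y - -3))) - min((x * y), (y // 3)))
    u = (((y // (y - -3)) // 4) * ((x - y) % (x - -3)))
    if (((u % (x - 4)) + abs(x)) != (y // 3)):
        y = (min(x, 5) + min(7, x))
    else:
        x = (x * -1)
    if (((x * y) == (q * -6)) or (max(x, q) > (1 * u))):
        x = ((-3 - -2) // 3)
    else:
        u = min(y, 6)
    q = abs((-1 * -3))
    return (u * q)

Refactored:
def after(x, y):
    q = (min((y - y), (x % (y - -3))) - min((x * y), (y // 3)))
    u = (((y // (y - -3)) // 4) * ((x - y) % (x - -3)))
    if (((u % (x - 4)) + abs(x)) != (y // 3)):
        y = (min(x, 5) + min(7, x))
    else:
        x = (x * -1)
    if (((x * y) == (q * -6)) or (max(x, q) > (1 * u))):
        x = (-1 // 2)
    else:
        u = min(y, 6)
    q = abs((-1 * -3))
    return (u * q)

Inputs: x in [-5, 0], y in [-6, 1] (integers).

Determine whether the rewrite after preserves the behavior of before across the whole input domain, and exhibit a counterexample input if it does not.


The suspicious edit (`3` became `2`) never changes the result for any input inside the declared domain.
As a probe, take x=-2, y=-2: before runs q := 1 | u := 0 | (((u % (x - 4)) + abs(x)) != (y // 3)): true | y := -4 | (((x * y) == (q * -6)) or (max(x, q) > (1 * u))): true | x := -1 | q := 3 | result 0; after runs q := 1 | u := 0 | (((u % (x - 4)) + abs(x)) != (y // 3)): true | y := -4 | (((x * y) == (q * -6)) or (max(x, q) > (1 * u))): true | x := -1 | q := 3 | result 0; both end at 0.
Every one of the 48 inputs gives matching results.
verdict: equivalent
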